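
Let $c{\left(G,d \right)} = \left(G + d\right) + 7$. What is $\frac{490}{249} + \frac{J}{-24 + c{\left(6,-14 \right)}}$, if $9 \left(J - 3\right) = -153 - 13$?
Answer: $\frac{48287}{18675} \approx 2.5856$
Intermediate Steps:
$c{\left(G,d \right)} = 7 + G + d$
$J = - \frac{139}{9}$ ($J = 3 + \frac{-153 - 13}{9} = 3 + \frac{1}{9} \left(-166\right) = 3 - \frac{166}{9} = - \frac{139}{9} \approx -15.444$)
$\frac{490}{249} + \frac{J}{-24 + c{\left(6,-14 \right)}} = \frac{490}{249} - \frac{139}{9 \left(-24 + \left(7 + 6 - 14\right)\right)} = 490 \cdot \frac{1}{249} - \frac{139}{9 \left(-24 - 1\right)} = \frac{490}{249} - \frac{139}{9 \left(-25\right)} = \frac{490}{249} - - \frac{139}{225} = \frac{490}{249} + \frac{139}{225} = \frac{48287}{18675}$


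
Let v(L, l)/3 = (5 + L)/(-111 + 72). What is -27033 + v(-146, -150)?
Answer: -351288/13 ≈ -27022.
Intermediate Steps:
v(L, l) = -5/13 - L/13 (v(L, l) = 3*((5 + L)/(-111 + 72)) = 3*((5 + L)/(-39)) = 3*((5 + L)*(-1/39)) = 3*(-5/39 - L/39) = -5/13 - L/13)
-27033 + v(-146, -150) = -27033 + (-5/13 - 1/13*(-146)) = -27033 + (-5/13 + 146/13) = -27033 + 141/13 = -351288/13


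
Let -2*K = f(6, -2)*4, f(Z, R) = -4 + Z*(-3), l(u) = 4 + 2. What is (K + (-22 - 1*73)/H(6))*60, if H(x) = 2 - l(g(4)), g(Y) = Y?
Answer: 4065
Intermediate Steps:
l(u) = 6
f(Z, R) = -4 - 3*Z
H(x) = -4 (H(x) = 2 - 1*6 = 2 - 6 = -4)
K = 44 (K = -(-4 - 3*6)*4/2 = -(-4 - 18)*4/2 = -(-11)*4 = -1/2*(-88) = 44)
(K + (-22 - 1*73)/H(6))*60 = (44 + (-22 - 1*73)/(-4))*60 = (44 + (-22 - 73)*(-1/4))*60 = (44 - 95*(-1/4))*60 = (44 + 95/4)*60 = (271/4)*60 = 4065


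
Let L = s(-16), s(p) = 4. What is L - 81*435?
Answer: -35231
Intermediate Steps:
L = 4
L - 81*435 = 4 - 81*435 = 4 - 35235 = -35231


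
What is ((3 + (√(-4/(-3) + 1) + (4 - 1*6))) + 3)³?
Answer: (12 + √21)³/27 ≈ 168.89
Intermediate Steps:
((3 + (√(-4/(-3) + 1) + (4 - 1*6))) + 3)³ = ((3 + (√(-4*(-⅓) + 1) + (4 - 6))) + 3)³ = ((3 + (√(4/3 + 1) - 2)) + 3)³ = ((3 + (√(7/3) - 2)) + 3)³ = ((3 + (√21/3 - 2)) + 3)³ = ((3 + (-2 + √21/3)) + 3)³ = ((1 + √21/3) + 3)³ = (4 + √21/3)³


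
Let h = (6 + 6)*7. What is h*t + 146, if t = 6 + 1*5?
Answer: 1070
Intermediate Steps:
t = 11 (t = 6 + 5 = 11)
h = 84 (h = 12*7 = 84)
h*t + 146 = 84*11 + 146 = 924 + 146 = 1070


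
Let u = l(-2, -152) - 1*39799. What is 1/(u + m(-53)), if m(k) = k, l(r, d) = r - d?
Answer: -1/39702 ≈ -2.5188e-5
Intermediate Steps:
u = -39649 (u = (-2 - 1*(-152)) - 1*39799 = (-2 + 152) - 39799 = 150 - 39799 = -39649)
1/(u + m(-53)) = 1/(-39649 - 53) = 1/(-39702) = -1/39702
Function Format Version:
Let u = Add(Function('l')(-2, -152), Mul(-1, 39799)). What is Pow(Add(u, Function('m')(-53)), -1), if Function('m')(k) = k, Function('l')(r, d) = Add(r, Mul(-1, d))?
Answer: Rational(-1, 39702) ≈ -2.5188e-5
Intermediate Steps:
u = -39649 (u = Add(Add(-2, Mul(-1, -152)), Mul(-1, 39799)) = Add(Add(-2, 152), -39799) = Add(150, -39799) = -39649)
Pow(Add(u, Function('m')(-53)), -1) = Pow(Add(-39649, -53), -1) = Pow(-39702, -1) = Rational(-1, 39702)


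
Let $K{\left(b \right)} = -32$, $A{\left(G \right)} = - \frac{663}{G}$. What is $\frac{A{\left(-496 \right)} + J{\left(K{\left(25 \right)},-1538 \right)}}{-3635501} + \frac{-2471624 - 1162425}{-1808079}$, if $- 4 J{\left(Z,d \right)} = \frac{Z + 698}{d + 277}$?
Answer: $\frac{635635831307590447}{316253311181200848} \approx 2.0099$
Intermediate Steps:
$J{\left(Z,d \right)} = - \frac{698 + Z}{4 \left(277 + d\right)}$ ($J{\left(Z,d \right)} = - \frac{\left(Z + 698\right) \frac{1}{d + 277}}{4} = - \frac{\left(698 + Z\right) \frac{1}{277 + d}}{4} = - \frac{\frac{1}{277 + d} \left(698 + Z\right)}{4} = - \frac{698 + Z}{4 \left(277 + d\right)}$)
$\frac{A{\left(-496 \right)} + J{\left(K{\left(25 \right)},-1538 \right)}}{-3635501} + \frac{-2471624 - 1162425}{-1808079} = \frac{- \frac{663}{-496} + \frac{-698 - -32}{4 \left(277 - 1538\right)}}{-3635501} + \frac{-2471624 - 1162425}{-1808079} = \left(\left(-663\right) \left(- \frac{1}{496}\right) + \frac{-698 + 32}{4 \left(-1261\right)}\right) \left(- \frac{1}{3635501}\right) + \left(-2471624 - 1162425\right) \left(- \frac{1}{1808079}\right) = \left(\frac{663}{496} + \frac{1}{4} \left(- \frac{1}{1261}\right) \left(-666\right)\right) \left(- \frac{1}{3635501}\right) - - \frac{3634049}{1808079} = \left(\frac{663}{496} + \frac{333}{2522}\right) \left(- \frac{1}{3635501}\right) + \frac{3634049}{1808079} = \frac{918627}{625456} \left(- \frac{1}{3635501}\right) + \frac{3634049}{1808079} = - \frac{918627}{2273845913456} + \frac{3634049}{1808079} = \frac{635635831307590447}{316253311181200848}$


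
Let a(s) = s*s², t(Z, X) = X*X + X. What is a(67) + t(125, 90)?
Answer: 308953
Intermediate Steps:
t(Z, X) = X + X² (t(Z, X) = X² + X = X + X²)
a(s) = s³
a(67) + t(125, 90) = 67³ + 90*(1 + 90) = 300763 + 90*91 = 300763 + 8190 = 308953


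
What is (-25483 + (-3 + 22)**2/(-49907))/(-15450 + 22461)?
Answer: -141308938/38877553 ≈ -3.6347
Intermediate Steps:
(-25483 + (-3 + 22)**2/(-49907))/(-15450 + 22461) = (-25483 + 19**2*(-1/49907))/7011 = (-25483 + 361*(-1/49907))*(1/7011) = (-25483 - 361/49907)*(1/7011) = -1271780442/49907*1/7011 = -141308938/38877553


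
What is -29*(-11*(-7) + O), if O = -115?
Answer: 1102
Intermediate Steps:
-29*(-11*(-7) + O) = -29*(-11*(-7) - 115) = -29*(77 - 115) = -29*(-38) = 1102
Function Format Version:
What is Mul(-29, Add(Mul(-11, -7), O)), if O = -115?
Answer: 1102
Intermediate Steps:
Mul(-29, Add(Mul(-11, -7), O)) = Mul(-29, Add(Mul(-11, -7), -115)) = Mul(-29, Add(77, -115)) = Mul(-29, -38) = 1102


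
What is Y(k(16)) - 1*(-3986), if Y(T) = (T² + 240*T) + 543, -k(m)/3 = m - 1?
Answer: -4246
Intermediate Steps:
k(m) = 3 - 3*m (k(m) = -3*(m - 1) = -3*(-1 + m) = 3 - 3*m)
Y(T) = 543 + T² + 240*T
Y(k(16)) - 1*(-3986) = (543 + (3 - 3*16)² + 240*(3 - 3*16)) - 1*(-3986) = (543 + (3 - 48)² + 240*(3 - 48)) + 3986 = (543 + (-45)² + 240*(-45)) + 3986 = (543 + 2025 - 10800) + 3986 = -8232 + 3986 = -4246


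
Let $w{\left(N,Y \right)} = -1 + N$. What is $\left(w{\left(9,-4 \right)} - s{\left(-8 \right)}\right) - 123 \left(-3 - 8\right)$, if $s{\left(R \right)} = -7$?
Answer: $1368$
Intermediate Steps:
$\left(w{\left(9,-4 \right)} - s{\left(-8 \right)}\right) - 123 \left(-3 - 8\right) = \left(\left(-1 + 9\right) - -7\right) - 123 \left(-3 - 8\right) = \left(8 + 7\right) - -1353 = 15 + 1353 = 1368$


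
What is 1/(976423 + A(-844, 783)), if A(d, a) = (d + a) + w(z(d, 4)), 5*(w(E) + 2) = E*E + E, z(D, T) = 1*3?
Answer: 5/4881812 ≈ 1.0242e-6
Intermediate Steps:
z(D, T) = 3
w(E) = -2 + E/5 + E**2/5 (w(E) = -2 + (E*E + E)/5 = -2 + (E**2 + E)/5 = -2 + (E + E**2)/5 = -2 + (E/5 + E**2/5) = -2 + E/5 + E**2/5)
A(d, a) = 2/5 + a + d (A(d, a) = (d + a) + (-2 + (1/5)*3 + (1/5)*3**2) = (a + d) + (-2 + 3/5 + (1/5)*9) = (a + d) + (-2 + 3/5 + 9/5) = (a + d) + 2/5 = 2/5 + a + d)
1/(976423 + A(-844, 783)) = 1/(976423 + (2/5 + 783 - 844)) = 1/(976423 - 303/5) = 1/(4881812/5) = 5/4881812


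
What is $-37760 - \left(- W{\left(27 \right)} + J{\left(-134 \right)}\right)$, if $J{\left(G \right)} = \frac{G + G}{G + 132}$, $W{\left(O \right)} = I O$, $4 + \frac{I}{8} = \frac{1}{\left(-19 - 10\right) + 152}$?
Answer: $- \frac{1589006}{41} \approx -38756.0$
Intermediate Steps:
$I = - \frac{3928}{123}$ ($I = -32 + \frac{8}{\left(-19 - 10\right) + 152} = -32 + \frac{8}{-29 + 152} = -32 + \frac{8}{123} = - \frac{3928}{123} \approx -31.935$)
$W{\left(O \right)} = - \frac{3928 O}{123}$
$J{\left(G \right)} = \frac{2 G}{132 + G}$
$-37760 - \left(- W{\left(27 \right)} + J{\left(-134 \right)}\right) = -37760 - \left(\frac{35352}{41} + 2 \left(-134\right) \frac{1}{132 - 134}\right) = -37760 - \left(\frac{35352}{41} + 2 \left(-134\right) \frac{1}{-2}\right) = -37760 - \left(\frac{35352}{41} + 2 \left(-134\right) \left(- \frac{1}{2}\right)\right) = -37760 - \frac{40846}{41} = - \frac{1589006}{41}$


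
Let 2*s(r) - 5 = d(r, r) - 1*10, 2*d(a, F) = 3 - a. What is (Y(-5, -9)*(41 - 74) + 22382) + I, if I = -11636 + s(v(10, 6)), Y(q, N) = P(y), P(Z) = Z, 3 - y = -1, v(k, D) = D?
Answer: 42443/4 ≈ 10611.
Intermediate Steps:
d(a, F) = 3/2 - a/2 (d(a, F) = (3 - a)/2 = 3/2 - a/2)
s(r) = -7/4 - r/4 (s(r) = 5/2 + ((3/2 - r/2) - 1*10)/2 = 5/2 + ((3/2 - r/2) - 10)/2 = 5/2 + (-17/2 - r/2)/2 = 5/2 + (-17/4 - r/4) = -7/4 - r/4)
y = 4 (y = 3 - 1*(-1) = 3 + 1 = 4)
Y(q, N) = 4
I = -46557/4 (I = -11636 + (-7/4 - ¼*6) = -11636 + (-7/4 - 3/2) = -11636 - 13/4 = -46557/4 ≈ -11639.)
(Y(-5, -9)*(41 - 74) + 22382) + I = (4*(41 - 74) + 22382) - 46557/4 = (4*(-33) + 22382) - 46557/4 = (-132 + 22382) - 46557/4 = 22250 - 46557/4 = 42443/4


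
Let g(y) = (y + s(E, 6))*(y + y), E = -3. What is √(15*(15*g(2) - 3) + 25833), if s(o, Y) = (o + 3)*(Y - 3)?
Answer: 22*√57 ≈ 166.10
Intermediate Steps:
s(o, Y) = (-3 + Y)*(3 + o) (s(o, Y) = (3 + o)*(-3 + Y) = (-3 + Y)*(3 + o))
g(y) = 2*y² (g(y) = (y + (-9 - 3*(-3) + 3*6 + 6*(-3)))*(y + y) = (y + (-9 + 9 + 18 - 18))*(2*y) = (y + 0)*(2*y) = y*(2*y) = 2*y²)
√(15*(15*g(2) - 3) + 25833) = √(15*(15*(2*2²) - 3) + 25833) = √(15*(15*(2*4) - 3) + 25833) = √(15*(15*8 - 3) + 25833) = √(15*(120 - 3) + 25833) = √(15*117 + 25833) = √(1755 + 25833) = √27588 = 22*√57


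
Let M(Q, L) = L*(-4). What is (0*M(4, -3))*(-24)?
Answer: 0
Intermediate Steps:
M(Q, L) = -4*L
(0*M(4, -3))*(-24) = (0*(-4*(-3)))*(-24) = (0*12)*(-24) = 0*(-24) = 0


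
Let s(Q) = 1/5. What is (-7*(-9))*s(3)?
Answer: 63/5 ≈ 12.600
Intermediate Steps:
s(Q) = 1/5
(-7*(-9))*s(3) = -7*(-9)*(1/5) = 63*(1/5) = 63/5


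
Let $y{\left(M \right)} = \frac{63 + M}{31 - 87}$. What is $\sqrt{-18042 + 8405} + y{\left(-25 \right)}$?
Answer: $- \frac{19}{28} + i \sqrt{9637} \approx -0.67857 + 98.168 i$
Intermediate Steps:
$y{\left(M \right)} = - \frac{9}{8} - \frac{M}{56}$ ($y{\left(M \right)} = \frac{63 + M}{-56} = \left(63 + M\right) \left(- \frac{1}{56}\right) = - \frac{9}{8} - \frac{M}{56}$)
$\sqrt{-18042 + 8405} + y{\left(-25 \right)} = \sqrt{-18042 + 8405} - \frac{19}{28} = \sqrt{-9637} + \left(- \frac{9}{8} + \frac{25}{56}\right) = i \sqrt{9637} - \frac{19}{28} = - \frac{19}{28} + i \sqrt{9637}$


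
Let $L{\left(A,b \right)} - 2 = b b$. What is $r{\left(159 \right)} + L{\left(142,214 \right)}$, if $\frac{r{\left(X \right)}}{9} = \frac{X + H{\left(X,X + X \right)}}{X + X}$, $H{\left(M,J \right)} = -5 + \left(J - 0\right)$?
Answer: $\frac{2428002}{53} \approx 45811.0$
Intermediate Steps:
$L{\left(A,b \right)} = 2 + b^{2}$ ($L{\left(A,b \right)} = 2 + b b = 2 + b^{2}$)
$H{\left(M,J \right)} = -5 + J$ ($H{\left(M,J \right)} = -5 + \left(J + 0\right) = -5 + J$)
$r{\left(X \right)} = \frac{9 \left(-5 + 3 X\right)}{2 X}$ ($r{\left(X \right)} = 9 \frac{X + \left(-5 + \left(X + X\right)\right)}{X + X} = 9 \frac{X + \left(-5 + 2 X\right)}{2 X} = 9 \left(-5 + 3 X\right) \frac{1}{2 X} = 9 \frac{-5 + 3 X}{2 X} = \frac{9 \left(-5 + 3 X\right)}{2 X}$)
$r{\left(159 \right)} + L{\left(142,214 \right)} = \frac{9 \left(-5 + 3 \cdot 159\right)}{2 \cdot 159} + \left(2 + 214^{2}\right) = \frac{9}{2} \cdot \frac{1}{159} \left(-5 + 477\right) + \left(2 + 45796\right) = \frac{9}{2} \cdot \frac{1}{159} \cdot 472 + 45798 = \frac{708}{53} + 45798 = \frac{2428002}{53}$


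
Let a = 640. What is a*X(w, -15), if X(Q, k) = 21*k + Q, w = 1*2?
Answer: -200320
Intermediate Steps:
w = 2
X(Q, k) = Q + 21*k
a*X(w, -15) = 640*(2 + 21*(-15)) = 640*(2 - 315) = 640*(-313) = -200320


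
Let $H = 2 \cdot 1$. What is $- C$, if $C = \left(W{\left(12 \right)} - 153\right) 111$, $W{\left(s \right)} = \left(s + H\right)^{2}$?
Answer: $-4773$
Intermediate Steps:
$H = 2$
$W{\left(s \right)} = \left(2 + s\right)^{2}$ ($W{\left(s \right)} = \left(s + 2\right)^{2} = \left(2 + s\right)^{2}$)
$C = 4773$ ($C = \left(\left(2 + 12\right)^{2} - 153\right) 111 = \left(14^{2} - 153\right) 111 = \left(196 - 153\right) 111 = 43 \cdot 111 = 4773$)
$- C = \left(-1\right) 4773 = -4773$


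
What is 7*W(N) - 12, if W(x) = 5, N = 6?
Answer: 23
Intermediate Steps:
7*W(N) - 12 = 7*5 - 12 = 35 - 12 = 23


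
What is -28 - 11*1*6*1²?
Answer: -94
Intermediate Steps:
-28 - 11*1*6*1² = -28 - 66 = -94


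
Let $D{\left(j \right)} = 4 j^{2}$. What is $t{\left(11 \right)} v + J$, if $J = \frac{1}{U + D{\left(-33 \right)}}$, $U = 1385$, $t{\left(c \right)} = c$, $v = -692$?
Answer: $- \frac{43700491}{5741} \approx -7612.0$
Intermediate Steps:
$J = \frac{1}{5741}$ ($J = \frac{1}{1385 + 4 \left(-33\right)^{2}} = \frac{1}{1385 + 4 \cdot 1089} = \frac{1}{1385 + 4356} = \frac{1}{5741} \approx 0.00017419$)
$t{\left(11 \right)} v + J = 11 \left(-692\right) + \frac{1}{5741} = -7612 + \frac{1}{5741} = - \frac{43700491}{5741}$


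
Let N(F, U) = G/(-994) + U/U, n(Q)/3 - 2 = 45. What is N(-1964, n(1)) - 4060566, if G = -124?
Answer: -2018100743/497 ≈ -4.0606e+6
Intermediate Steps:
n(Q) = 141 (n(Q) = 6 + 3*45 = 6 + 135 = 141)
N(F, U) = 559/497 (N(F, U) = -124/(-994) + U/U = -124*(-1/994) + 1 = 62/497 + 1 = 559/497)
N(-1964, n(1)) - 4060566 = 559/497 - 4060566 = -2018100743/497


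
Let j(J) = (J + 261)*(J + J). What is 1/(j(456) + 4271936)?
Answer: 1/4925840 ≈ 2.0301e-7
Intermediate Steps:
j(J) = 2*J*(261 + J) (j(J) = (261 + J)*(2*J) = 2*J*(261 + J))
1/(j(456) + 4271936) = 1/(2*456*(261 + 456) + 4271936) = 1/(2*456*717 + 4271936) = 1/(653904 + 4271936) = 1/4925840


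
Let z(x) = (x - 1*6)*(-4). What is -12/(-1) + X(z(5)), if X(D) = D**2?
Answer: 28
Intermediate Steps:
z(x) = 24 - 4*x (z(x) = (x - 6)*(-4) = (-6 + x)*(-4) = 24 - 4*x)
-12/(-1) + X(z(5)) = -12/(-1) + (24 - 4*5)**2 = -12*(-1) + (24 - 20)**2 = 12 + 4**2 = 12 + 16 = 28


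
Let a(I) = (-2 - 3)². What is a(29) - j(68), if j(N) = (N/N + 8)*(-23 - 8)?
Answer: 304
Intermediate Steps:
a(I) = 25 (a(I) = (-5)² = 25)
j(N) = -279 (j(N) = (1 + 8)*(-31) = 9*(-31) = -279)
a(29) - j(68) = 25 - 1*(-279) = 25 + 279 = 304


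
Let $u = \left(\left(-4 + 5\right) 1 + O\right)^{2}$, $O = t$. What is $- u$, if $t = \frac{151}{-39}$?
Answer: $- \frac{12544}{1521} \approx -8.2472$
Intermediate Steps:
$t = - \frac{151}{39}$ ($t = 151 \left(- \frac{1}{39}\right) = - \frac{151}{39} \approx -3.8718$)
$O = - \frac{151}{39} \approx -3.8718$
$u = \frac{12544}{1521}$ ($u = \left(\left(-4 + 5\right) 1 - \frac{151}{39}\right)^{2} = \left(1 \cdot 1 - \frac{151}{39}\right)^{2} = \left(1 - \frac{151}{39}\right)^{2} = \left(- \frac{112}{39}\right)^{2} = \frac{12544}{1521} \approx 8.2472$)
$- u = \left(-1\right) \frac{12544}{1521} = - \frac{12544}{1521}$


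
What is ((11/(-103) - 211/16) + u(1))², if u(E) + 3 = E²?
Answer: 635292025/2715904 ≈ 233.92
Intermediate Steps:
u(E) = -3 + E²
((11/(-103) - 211/16) + u(1))² = ((11/(-103) - 211/16) + (-3 + 1²))² = ((11*(-1/103) - 211*1/16) + (-3 + 1))² = ((-11/103 - 211/16) - 2)² = (-21909/1648 - 2)² = (-25205/1648)² = 635292025/2715904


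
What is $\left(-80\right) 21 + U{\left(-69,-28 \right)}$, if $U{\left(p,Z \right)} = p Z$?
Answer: $252$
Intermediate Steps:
$U{\left(p,Z \right)} = Z p$
$\left(-80\right) 21 + U{\left(-69,-28 \right)} = \left(-80\right) 21 - -1932 = -1680 + 1932 = 252$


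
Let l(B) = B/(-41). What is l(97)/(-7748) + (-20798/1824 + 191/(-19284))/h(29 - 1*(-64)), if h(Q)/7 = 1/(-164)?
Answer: 3890042363821/14549035566 ≈ 267.37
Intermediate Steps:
h(Q) = -7/164 (h(Q) = 7/(-164) = 7*(-1/164) = -7/164)
l(B) = -B/41 (l(B) = B*(-1/41) = -B/41)
l(97)/(-7748) + (-20798/1824 + 191/(-19284))/h(29 - 1*(-64)) = -1/41*97/(-7748) + (-20798/1824 + 191/(-19284))/(-7/164) = -97/41*(-1/7748) + (-20798*1/1824 + 191*(-1/19284))*(-164/7) = 97/317668 + (-10399/912 - 191/19284)*(-164/7) = 97/317668 - 16725709/1465584*(-164/7) = 97/317668 + 97964867/366396 = 3890042363821/14549035566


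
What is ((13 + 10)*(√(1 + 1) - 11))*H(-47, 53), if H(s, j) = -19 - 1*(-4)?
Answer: 3795 - 345*√2 ≈ 3307.1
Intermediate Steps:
H(s, j) = -15 (H(s, j) = -19 + 4 = -15)
((13 + 10)*(√(1 + 1) - 11))*H(-47, 53) = ((13 + 10)*(√(1 + 1) - 11))*(-15) = (23*(√2 - 11))*(-15) = (23*(-11 + √2))*(-15) = (-253 + 23*√2)*(-15) = 3795 - 345*√2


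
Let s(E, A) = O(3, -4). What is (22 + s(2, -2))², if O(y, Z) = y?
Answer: 625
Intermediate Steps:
s(E, A) = 3
(22 + s(2, -2))² = (22 + 3)² = 25² = 625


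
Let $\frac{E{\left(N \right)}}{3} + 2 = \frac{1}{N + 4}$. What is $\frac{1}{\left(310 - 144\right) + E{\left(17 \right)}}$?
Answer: $\frac{7}{1121} \approx 0.0062444$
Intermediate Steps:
$E{\left(N \right)} = -6 + \frac{3}{4 + N}$ ($E{\left(N \right)} = -6 + \frac{3}{N + 4} = -6 + \frac{3}{4 + N}$)
$\frac{1}{\left(310 - 144\right) + E{\left(17 \right)}} = \frac{1}{\left(310 - 144\right) + \frac{3 \left(-7 - 34\right)}{4 + 17}} = \frac{1}{166 + \frac{3 \left(-7 - 34\right)}{21}} = \frac{1}{166 + 3 \cdot \frac{1}{21} \left(-41\right)} = \frac{1}{166 - \frac{41}{7}} = \frac{1}{\frac{1121}{7}} = \frac{7}{1121}$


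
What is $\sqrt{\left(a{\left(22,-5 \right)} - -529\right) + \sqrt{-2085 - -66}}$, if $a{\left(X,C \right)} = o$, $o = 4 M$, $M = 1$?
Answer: $\sqrt{533 + i \sqrt{2019}} \approx 23.107 + 0.97228 i$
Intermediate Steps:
$o = 4$ ($o = 4 \cdot 1 = 4$)
$a{\left(X,C \right)} = 4$
$\sqrt{\left(a{\left(22,-5 \right)} - -529\right) + \sqrt{-2085 - -66}} = \sqrt{\left(4 - -529\right) + \sqrt{-2085 - -66}} = \sqrt{\left(4 + 529\right) + \sqrt{-2085 + \left(75 - 9\right)}} = \sqrt{533 + \sqrt{-2085 + 66}} = \sqrt{533 + \sqrt{-2019}} = \sqrt{533 + i \sqrt{2019}}$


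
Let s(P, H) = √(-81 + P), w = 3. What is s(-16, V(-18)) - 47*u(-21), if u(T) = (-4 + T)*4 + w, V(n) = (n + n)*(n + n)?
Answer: 4559 + I*√97 ≈ 4559.0 + 9.8489*I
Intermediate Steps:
V(n) = 4*n² (V(n) = (2*n)*(2*n) = 4*n²)
u(T) = -13 + 4*T (u(T) = (-4 + T)*4 + 3 = (-16 + 4*T) + 3 = -13 + 4*T)
s(-16, V(-18)) - 47*u(-21) = √(-81 - 16) - 47*(-13 + 4*(-21)) = √(-97) - 47*(-13 - 84) = I*√97 - 47*(-97) = I*√97 - 1*(-4559) = I*√97 + 4559 = 4559 + I*√97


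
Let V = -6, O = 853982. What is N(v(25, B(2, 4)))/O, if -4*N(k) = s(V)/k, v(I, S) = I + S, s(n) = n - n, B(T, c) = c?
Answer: 0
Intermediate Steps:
s(n) = 0
N(k) = 0 (N(k) = -0/k = -1/4*0 = 0)
N(v(25, B(2, 4)))/O = 0/853982 = 0*(1/853982) = 0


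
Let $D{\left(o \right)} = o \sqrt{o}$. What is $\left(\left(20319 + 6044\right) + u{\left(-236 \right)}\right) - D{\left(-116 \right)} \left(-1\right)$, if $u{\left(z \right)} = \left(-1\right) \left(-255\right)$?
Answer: $26618 - 232 i \sqrt{29} \approx 26618.0 - 1249.4 i$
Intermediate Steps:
$u{\left(z \right)} = 255$
$D{\left(o \right)} = o^{\frac{3}{2}}$
$\left(\left(20319 + 6044\right) + u{\left(-236 \right)}\right) - D{\left(-116 \right)} \left(-1\right) = \left(\left(20319 + 6044\right) + 255\right) - \left(-116\right)^{\frac{3}{2}} \left(-1\right) = \left(26363 + 255\right) - - 232 i \sqrt{29} \left(-1\right) = 26618 - 232 i \sqrt{29}$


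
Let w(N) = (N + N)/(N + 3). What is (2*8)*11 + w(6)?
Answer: 532/3 ≈ 177.33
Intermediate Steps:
w(N) = 2*N/(3 + N) (w(N) = (2*N)/(3 + N) = 2*N/(3 + N))
(2*8)*11 + w(6) = (2*8)*11 + 2*6/(3 + 6) = 16*11 + 2*6/9 = 176 + 2*6*(1/9) = 176 + 4/3 = 532/3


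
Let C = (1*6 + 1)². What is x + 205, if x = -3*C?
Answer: 58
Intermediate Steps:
C = 49 (C = (6 + 1)² = 7² = 49)
x = -147 (x = -3*49 = -147)
x + 205 = -147 + 205 = 58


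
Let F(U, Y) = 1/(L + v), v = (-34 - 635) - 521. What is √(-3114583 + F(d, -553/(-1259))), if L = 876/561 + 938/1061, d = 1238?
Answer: I*√43227582406054788482934/117809556 ≈ 1764.8*I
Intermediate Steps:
v = -1190 (v = -669 - 521 = -1190)
L = 485218/198407 (L = 876*(1/561) + 938*(1/1061) = 292/187 + 938/1061 = 485218/198407 ≈ 2.4456)
F(U, Y) = -198407/235619112 (F(U, Y) = 1/(485218/198407 - 1190) = 1/(-235619112/198407) = -198407/235619112)
√(-3114583 + F(d, -553/(-1259))) = √(-3114583 - 198407/235619112) = √(-733855280908703/235619112) = I*√43227582406054788482934/117809556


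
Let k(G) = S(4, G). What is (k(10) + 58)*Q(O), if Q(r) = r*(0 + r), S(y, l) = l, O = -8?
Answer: 4352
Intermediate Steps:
k(G) = G
Q(r) = r² (Q(r) = r*r = r²)
(k(10) + 58)*Q(O) = (10 + 58)*(-8)² = 68*64 = 4352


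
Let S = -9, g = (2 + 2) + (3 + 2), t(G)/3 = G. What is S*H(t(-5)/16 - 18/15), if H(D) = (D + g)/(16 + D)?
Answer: -4941/1109 ≈ -4.4554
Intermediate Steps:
t(G) = 3*G
g = 9 (g = 4 + 5 = 9)
H(D) = (9 + D)/(16 + D) (H(D) = (D + 9)/(16 + D) = (9 + D)/(16 + D))
S*H(t(-5)/16 - 18/15) = -9*(9 + ((3*(-5))/16 - 18/15))/(16 + ((3*(-5))/16 - 18/15)) = -9*(9 + (-15*1/16 - 18*1/15))/(16 + (-15*1/16 - 18*1/15)) = -9*(9 + (-15/16 - 6/5))/(16 + (-15/16 - 6/5)) = -9*(9 - 171/80)/(16 - 171/80) = -9*549/(1109/80*80) = -720*549/(1109*80) = -9*549/1109 = -4941/1109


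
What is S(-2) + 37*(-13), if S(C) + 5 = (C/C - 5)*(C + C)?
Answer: -470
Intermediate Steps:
S(C) = -5 - 8*C (S(C) = -5 + (C/C - 5)*(C + C) = -5 + (1 - 5)*(2*C) = -5 - 8*C)
S(-2) + 37*(-13) = (-5 - 8*(-2)) + 37*(-13) = (-5 + 16) - 481 = 11 - 481 = -470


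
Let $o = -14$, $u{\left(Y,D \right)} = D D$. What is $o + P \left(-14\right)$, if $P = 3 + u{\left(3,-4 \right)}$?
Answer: $-280$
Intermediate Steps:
$u{\left(Y,D \right)} = D^{2}$
$P = 19$ ($P = 3 + \left(-4\right)^{2} = 3 + 16 = 19$)
$o + P \left(-14\right) = -14 + 19 \left(-14\right) = -14 - 266 = -280$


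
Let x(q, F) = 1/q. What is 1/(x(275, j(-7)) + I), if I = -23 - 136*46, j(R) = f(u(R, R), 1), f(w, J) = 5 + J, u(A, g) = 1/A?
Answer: -275/1726724 ≈ -0.00015926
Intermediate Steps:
j(R) = 6 (j(R) = 5 + 1 = 6)
I = -6279 (I = -23 - 6256 = -6279)
1/(x(275, j(-7)) + I) = 1/(1/275 - 6279) = 1/(-1726724/275) = -275/1726724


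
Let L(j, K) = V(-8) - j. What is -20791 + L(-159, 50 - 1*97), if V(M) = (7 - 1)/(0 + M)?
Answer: -82531/4 ≈ -20633.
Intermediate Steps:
V(M) = 6/M
L(j, K) = -3/4 - j (L(j, K) = 6/(-8) - j = 6*(-1/8) - j = -3/4 - j)
-20791 + L(-159, 50 - 1*97) = -20791 + (-3/4 - 1*(-159)) = -20791 + (-3/4 + 159) = -20791 + 633/4 = -82531/4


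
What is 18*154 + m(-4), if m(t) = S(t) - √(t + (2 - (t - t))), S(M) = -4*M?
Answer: 2788 - I*√2 ≈ 2788.0 - 1.4142*I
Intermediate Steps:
m(t) = -√(2 + t) - 4*t (m(t) = -4*t - √(t + (2 - (t - t))) = -4*t - √(t + (2 - 1*0)) = -4*t - √(t + (2 + 0)) = -4*t - √(t + 2) = -4*t - √(2 + t) = -√(2 + t) - 4*t)
18*154 + m(-4) = 18*154 + (-√(2 - 4) - 4*(-4)) = 2772 + (-√(-2) + 16) = 2772 + (-I*√2 + 16) = 2772 + (16 - I*√2) = 2788 - I*√2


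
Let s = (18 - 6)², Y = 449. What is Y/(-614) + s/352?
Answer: -1088/3377 ≈ -0.32218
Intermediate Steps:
s = 144 (s = 12² = 144)
Y/(-614) + s/352 = 449/(-614) + 144/352 = 449*(-1/614) + 144*(1/352) = -449/614 + 9/22 = -1088/3377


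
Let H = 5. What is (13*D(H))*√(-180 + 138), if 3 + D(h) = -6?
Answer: -117*I*√42 ≈ -758.25*I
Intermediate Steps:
D(h) = -9 (D(h) = -3 - 6 = -9)
(13*D(H))*√(-180 + 138) = (13*(-9))*√(-180 + 138) = -117*I*√42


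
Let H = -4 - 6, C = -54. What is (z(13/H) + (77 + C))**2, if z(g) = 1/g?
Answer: 83521/169 ≈ 494.21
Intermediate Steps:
H = -10
(z(13/H) + (77 + C))**2 = (1/(13/(-10)) + (77 - 54))**2 = (1/(13*(-1/10)) + 23)**2 = (1/(-13/10) + 23)**2 = (-10/13 + 23)**2 = (289/13)**2 = 83521/169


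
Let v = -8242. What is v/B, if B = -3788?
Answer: 4121/1894 ≈ 2.1758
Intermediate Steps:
v/B = -8242/(-3788) = -8242*(-1/3788) = 4121/1894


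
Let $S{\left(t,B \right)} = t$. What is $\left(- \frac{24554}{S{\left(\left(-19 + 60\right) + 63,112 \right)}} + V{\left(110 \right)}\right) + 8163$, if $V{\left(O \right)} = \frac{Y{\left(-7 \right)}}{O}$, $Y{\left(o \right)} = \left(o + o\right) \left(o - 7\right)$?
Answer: $\frac{22676041}{2860} \approx 7928.7$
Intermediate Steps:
$Y{\left(o \right)} = 2 o \left(-7 + o\right)$
$V{\left(O \right)} = \frac{196}{O}$ ($V{\left(O \right)} = \frac{2 \left(-7\right) \left(-7 - 7\right)}{O} = \frac{2 \left(-7\right) \left(-14\right)}{O} = \frac{196}{O}$)
$\left(- \frac{24554}{S{\left(\left(-19 + 60\right) + 63,112 \right)}} + V{\left(110 \right)}\right) + 8163 = \left(- \frac{24554}{\left(-19 + 60\right) + 63} + \frac{196}{110}\right) + 8163 = \left(- \frac{24554}{41 + 63} + 196 \cdot \frac{1}{110}\right) + 8163 = \left(- \frac{24554}{104} + \frac{98}{55}\right) + 8163 = \left(\left(-24554\right) \frac{1}{104} + \frac{98}{55}\right) + 8163 = \left(- \frac{12277}{52} + \frac{98}{55}\right) + 8163 = - \frac{670139}{2860} + 8163 = \frac{22676041}{2860}$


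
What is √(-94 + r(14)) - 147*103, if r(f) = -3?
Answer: -15141 + I*√97 ≈ -15141.0 + 9.8489*I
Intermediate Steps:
√(-94 + r(14)) - 147*103 = √(-94 - 3) - 147*103 = √(-97) - 15141 = I*√97 - 15141 = -15141 + I*√97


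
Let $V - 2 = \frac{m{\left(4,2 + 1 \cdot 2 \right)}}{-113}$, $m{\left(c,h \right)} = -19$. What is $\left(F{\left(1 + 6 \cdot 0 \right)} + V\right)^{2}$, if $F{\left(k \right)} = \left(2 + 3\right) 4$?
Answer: $\frac{6275025}{12769} \approx 491.43$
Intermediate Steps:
$F{\left(k \right)} = 20$ ($F{\left(k \right)} = 5 \cdot 4 = 20$)
$V = \frac{245}{113}$ ($V = 2 - \frac{19}{-113} = 2 - - \frac{19}{113} = 2 + \frac{19}{113} = \frac{245}{113} \approx 2.1681$)
$\left(F{\left(1 + 6 \cdot 0 \right)} + V\right)^{2} = \left(20 + \frac{245}{113}\right)^{2} = \left(\frac{2505}{113}\right)^{2} = \frac{6275025}{12769}$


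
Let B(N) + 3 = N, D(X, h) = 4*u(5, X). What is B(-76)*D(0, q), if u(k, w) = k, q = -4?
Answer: -1580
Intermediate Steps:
D(X, h) = 20 (D(X, h) = 4*5 = 20)
B(N) = -3 + N
B(-76)*D(0, q) = (-3 - 76)*20 = -79*20 = -1580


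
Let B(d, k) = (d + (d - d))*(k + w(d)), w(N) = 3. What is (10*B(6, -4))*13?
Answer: -780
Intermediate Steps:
B(d, k) = d*(3 + k) (B(d, k) = (d + (d - d))*(k + 3) = (d + 0)*(3 + k) = d*(3 + k))
(10*B(6, -4))*13 = (10*(6*(3 - 4)))*13 = (10*(6*(-1)))*13 = (10*(-6))*13 = -60*13 = -780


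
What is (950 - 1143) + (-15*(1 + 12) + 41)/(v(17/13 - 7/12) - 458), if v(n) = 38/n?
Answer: -401228/2083 ≈ -192.62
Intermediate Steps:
(950 - 1143) + (-15*(1 + 12) + 41)/(v(17/13 - 7/12) - 458) = (950 - 1143) + (-15*(1 + 12) + 41)/(38/(17/13 - 7/12) - 458) = -193 + (-15*13 + 41)/(38/(17*(1/13) - 7*1/12) - 458) = -193 + (-195 + 41)/(38/(17/13 - 7/12) - 458) = -193 - 154/(38/(113/156) - 458) = -193 - 154/(38*(156/113) - 458) = -193 - 154/(5928/113 - 458) = -193 - 154/(-45826/113) = -193 - 154*(-113/45826) = -193 + 791/2083 = -401228/2083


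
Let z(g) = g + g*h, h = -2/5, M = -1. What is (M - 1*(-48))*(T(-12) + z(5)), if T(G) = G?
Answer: -423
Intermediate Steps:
h = -2/5 (h = -2*1/5 = -2/5 ≈ -0.40000)
z(g) = 3*g/5 (z(g) = g + g*(-2/5) = g - 2*g/5 = 3*g/5)
(M - 1*(-48))*(T(-12) + z(5)) = (-1 - 1*(-48))*(-12 + (3/5)*5) = (-1 + 48)*(-12 + 3) = 47*(-9) = -423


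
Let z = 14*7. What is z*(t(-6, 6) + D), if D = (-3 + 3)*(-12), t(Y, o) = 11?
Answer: 1078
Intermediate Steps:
z = 98
D = 0 (D = 0*(-12) = 0)
z*(t(-6, 6) + D) = 98*(11 + 0) = 98*11 = 1078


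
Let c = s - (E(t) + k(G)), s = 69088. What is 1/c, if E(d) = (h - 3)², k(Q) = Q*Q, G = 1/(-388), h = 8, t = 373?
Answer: 150544/10397020271 ≈ 1.4480e-5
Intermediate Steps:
G = -1/388 ≈ -0.0025773
k(Q) = Q²
E(d) = 25 (E(d) = (8 - 3)² = 5² = 25)
c = 10397020271/150544 (c = 69088 - (25 + (-1/388)²) = 69088 - (25 + 1/150544) = 69088 - 1*3763601/150544 = 69088 - 3763601/150544 = 10397020271/150544 ≈ 69063.)
1/c = 1/(10397020271/150544) = 150544/10397020271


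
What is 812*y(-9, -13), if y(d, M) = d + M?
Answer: -17864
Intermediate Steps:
y(d, M) = M + d
812*y(-9, -13) = 812*(-13 - 9) = 812*(-22) = -17864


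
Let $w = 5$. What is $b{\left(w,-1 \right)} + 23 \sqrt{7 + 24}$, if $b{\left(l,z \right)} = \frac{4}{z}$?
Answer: $-4 + 23 \sqrt{31} \approx 124.06$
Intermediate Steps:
$b{\left(w,-1 \right)} + 23 \sqrt{7 + 24} = \frac{4}{-1} + 23 \sqrt{7 + 24} = 4 \left(-1\right) + 23 \sqrt{31} = -4 + 23 \sqrt{31}$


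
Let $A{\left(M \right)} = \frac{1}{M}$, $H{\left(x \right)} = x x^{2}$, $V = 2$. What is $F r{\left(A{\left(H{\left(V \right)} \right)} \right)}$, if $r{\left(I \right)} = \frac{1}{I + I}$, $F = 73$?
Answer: $292$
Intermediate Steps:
$H{\left(x \right)} = x^{3}$
$r{\left(I \right)} = \frac{1}{2 I}$
$F r{\left(A{\left(H{\left(V \right)} \right)} \right)} = 73 \frac{1}{2 \frac{1}{2^{3}}} = 73 \frac{1}{2 \cdot \frac{1}{8}} = 73 \frac{\frac{1}{\frac{1}{8}}}{2} = 73 \cdot \frac{1}{2} \cdot 8 = 73 \cdot 4 = 292$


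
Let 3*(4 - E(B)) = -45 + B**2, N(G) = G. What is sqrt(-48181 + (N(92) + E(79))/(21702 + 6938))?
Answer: I*sqrt(5557570647090)/10740 ≈ 219.5*I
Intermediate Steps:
E(B) = 19 - B**2/3 (E(B) = 4 - (-45 + B**2)/3 = 4 + (15 - B**2/3) = 19 - B**2/3)
sqrt(-48181 + (N(92) + E(79))/(21702 + 6938)) = sqrt(-48181 + (92 + (19 - 1/3*79**2))/(21702 + 6938)) = sqrt(-48181 + (92 + (19 - 1/3*6241))/28640) = sqrt(-48181 + (92 + (19 - 6241/3))*(1/28640)) = sqrt(-48181 + (92 - 6184/3)*(1/28640)) = sqrt(-48181 - 5908/3*1/28640) = sqrt(-48181 - 1477/21480) = sqrt(-1034929357/21480) = I*sqrt(5557570647090)/10740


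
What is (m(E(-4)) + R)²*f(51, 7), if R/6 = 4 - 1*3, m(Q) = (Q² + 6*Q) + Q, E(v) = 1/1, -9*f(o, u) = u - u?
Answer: 0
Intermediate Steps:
f(o, u) = 0 (f(o, u) = -(u - u)/9 = -⅑*0 = 0)
E(v) = 1
m(Q) = Q² + 7*Q
R = 6 (R = 6*(4 - 1*3) = 6*(4 - 3) = 6*1 = 6)
(m(E(-4)) + R)²*f(51, 7) = (1*(7 + 1) + 6)²*0 = (1*8 + 6)²*0 = (8 + 6)²*0 = 14²*0 = 196*0 = 0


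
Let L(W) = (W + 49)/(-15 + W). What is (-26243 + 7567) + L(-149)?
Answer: -765691/41 ≈ -18675.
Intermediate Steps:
L(W) = (49 + W)/(-15 + W)
(-26243 + 7567) + L(-149) = (-26243 + 7567) + (49 - 149)/(-15 - 149) = -18676 - 100/(-164) = -18676 - 1/164*(-100) = -18676 + 25/41 = -765691/41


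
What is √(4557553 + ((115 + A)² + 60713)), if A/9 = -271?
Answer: √10019242 ≈ 3165.3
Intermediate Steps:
A = -2439 (A = 9*(-271) = -2439)
√(4557553 + ((115 + A)² + 60713)) = √(4557553 + ((115 - 2439)² + 60713)) = √(4557553 + ((-2324)² + 60713)) = √(4557553 + (5400976 + 60713)) = √(4557553 + 5461689) = √10019242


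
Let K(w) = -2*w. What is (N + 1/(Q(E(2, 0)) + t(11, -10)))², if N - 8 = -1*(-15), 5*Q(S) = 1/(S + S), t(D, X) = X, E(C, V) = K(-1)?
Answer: 20766249/39601 ≈ 524.39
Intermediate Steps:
E(C, V) = 2 (E(C, V) = -2*(-1) = 2)
Q(S) = 1/(10*S) (Q(S) = 1/(5*(S + S)) = 1/(5*((2*S))) = (1/(2*S))/5 = 1/(10*S))
N = 23 (N = 8 - 1*(-15) = 8 + 15 = 23)
(N + 1/(Q(E(2, 0)) + t(11, -10)))² = (23 + 1/((⅒)/2 - 10))² = (23 + 1/((⅒)*(½) - 10))² = (23 + 1/(1/20 - 10))² = (23 + 1/(-199/20))² = (23 - 20/199)² = (4557/199)² = 20766249/39601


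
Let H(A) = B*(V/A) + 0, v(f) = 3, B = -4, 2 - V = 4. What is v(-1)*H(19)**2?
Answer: 192/361 ≈ 0.53186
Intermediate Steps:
V = -2 (V = 2 - 1*4 = 2 - 4 = -2)
H(A) = 8/A (H(A) = -(-8)/A + 0 = 8/A + 0 = 8/A)
v(-1)*H(19)**2 = 3*(8/19)**2 = 3*(64/361) = 192/361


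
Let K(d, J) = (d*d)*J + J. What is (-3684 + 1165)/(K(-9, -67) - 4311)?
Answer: 2519/9805 ≈ 0.25691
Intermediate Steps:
K(d, J) = J + J*d**2 (K(d, J) = d**2*J + J = J*d**2 + J = J + J*d**2)
(-3684 + 1165)/(K(-9, -67) - 4311) = (-3684 + 1165)/(-67*(1 + (-9)**2) - 4311) = -2519/(-67*(1 + 81) - 4311) = -2519/(-67*82 - 4311) = -2519/(-5494 - 4311) = -2519/(-9805) = -2519*(-1/9805) = 2519/9805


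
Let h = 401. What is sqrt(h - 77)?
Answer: 18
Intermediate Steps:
sqrt(h - 77) = sqrt(401 - 77) = sqrt(324) = 18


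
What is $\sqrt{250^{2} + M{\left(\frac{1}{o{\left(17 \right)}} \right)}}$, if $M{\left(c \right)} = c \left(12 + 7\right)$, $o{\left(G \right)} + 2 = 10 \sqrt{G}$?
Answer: $\sqrt{62500 - \frac{19}{2 - 10 \sqrt{17}}} \approx 250.0$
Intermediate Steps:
$o{\left(G \right)} = -2 + 10 \sqrt{G}$
$M{\left(c \right)} = 19 c$ ($M{\left(c \right)} = c 19 = 19 c$)
$\sqrt{250^{2} + M{\left(\frac{1}{o{\left(17 \right)}} \right)}} = \sqrt{250^{2} + \frac{19}{-2 + 10 \sqrt{17}}} = \sqrt{62500 + \frac{19}{-2 + 10 \sqrt{17}}}$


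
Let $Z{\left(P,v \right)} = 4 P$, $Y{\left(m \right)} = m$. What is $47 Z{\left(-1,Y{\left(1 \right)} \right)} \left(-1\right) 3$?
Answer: $564$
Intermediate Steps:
$47 Z{\left(-1,Y{\left(1 \right)} \right)} \left(-1\right) 3 = 47 \cdot 4 \left(-1\right) \left(-1\right) 3 = 47 \left(\left(-4\right) \left(-1\right)\right) 3 = 47 \cdot 4 \cdot 3 = 188 \cdot 3 = 564$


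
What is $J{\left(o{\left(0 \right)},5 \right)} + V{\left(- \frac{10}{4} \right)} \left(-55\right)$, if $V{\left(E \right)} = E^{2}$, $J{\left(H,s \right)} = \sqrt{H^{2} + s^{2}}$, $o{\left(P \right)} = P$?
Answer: $- \frac{1355}{4} \approx -338.75$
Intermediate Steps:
$J{\left(o{\left(0 \right)},5 \right)} + V{\left(- \frac{10}{4} \right)} \left(-55\right) = \sqrt{0^{2} + 5^{2}} + \left(- \frac{10}{4}\right)^{2} \left(-55\right) = \sqrt{0 + 25} + \left(\left(-10\right) \frac{1}{4}\right)^{2} \left(-55\right) = \sqrt{25} + \left(- \frac{5}{2}\right)^{2} \left(-55\right) = 5 + \frac{25}{4} \left(-55\right) = 5 - \frac{1375}{4} = - \frac{1355}{4}$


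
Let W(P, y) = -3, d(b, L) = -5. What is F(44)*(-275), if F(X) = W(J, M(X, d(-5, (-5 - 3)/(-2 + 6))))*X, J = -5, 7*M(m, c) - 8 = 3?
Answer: 36300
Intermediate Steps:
M(m, c) = 11/7 (M(m, c) = 8/7 + (⅐)*3 = 8/7 + 3/7 = 11/7)
F(X) = -3*X
F(44)*(-275) = -3*44*(-275) = -132*(-275) = 36300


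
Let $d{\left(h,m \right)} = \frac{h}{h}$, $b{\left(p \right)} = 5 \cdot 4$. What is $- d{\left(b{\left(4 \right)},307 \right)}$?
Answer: $-1$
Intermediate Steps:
$b{\left(p \right)} = 20$
$d{\left(h,m \right)} = 1$
$- d{\left(b{\left(4 \right)},307 \right)} = \left(-1\right) 1 = -1$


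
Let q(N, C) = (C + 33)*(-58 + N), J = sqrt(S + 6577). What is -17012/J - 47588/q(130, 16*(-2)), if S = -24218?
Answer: -11897/18 + 17012*I*sqrt(17641)/17641 ≈ -660.94 + 128.08*I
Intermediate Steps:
J = I*sqrt(17641) (J = sqrt(-24218 + 6577) = sqrt(-17641) = I*sqrt(17641) ≈ 132.82*I)
q(N, C) = (-58 + N)*(33 + C) (q(N, C) = (33 + C)*(-58 + N) = (-58 + N)*(33 + C))
-17012/J - 47588/q(130, 16*(-2)) = -17012*(-I*sqrt(17641)/17641) - 47588/(-1914 - 928*(-2) + 33*130 + (16*(-2))*130) = -(-17012)*I*sqrt(17641)/17641 - 47588/(-1914 - 58*(-32) + 4290 - 32*130) = 17012*I*sqrt(17641)/17641 - 47588/(-1914 + 1856 + 4290 - 4160) = 17012*I*sqrt(17641)/17641 - 47588/72 = 17012*I*sqrt(17641)/17641 - 47588*1/72 = 17012*I*sqrt(17641)/17641 - 11897/18 = -11897/18 + 17012*I*sqrt(17641)/17641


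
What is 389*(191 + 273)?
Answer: 180496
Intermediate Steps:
389*(191 + 273) = 389*464 = 180496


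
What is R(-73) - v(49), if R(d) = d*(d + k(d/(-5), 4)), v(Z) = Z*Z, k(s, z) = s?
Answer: 9311/5 ≈ 1862.2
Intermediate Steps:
v(Z) = Z**2
R(d) = 4*d**2/5 (R(d) = d*(d + d/(-5)) = d*(d + d*(-1/5)) = d*(d - d/5) = d*(4*d/5) = 4*d**2/5)
R(-73) - v(49) = (4/5)*(-73)**2 - 1*49**2 = (4/5)*5329 - 1*2401 = 21316/5 - 2401 = 9311/5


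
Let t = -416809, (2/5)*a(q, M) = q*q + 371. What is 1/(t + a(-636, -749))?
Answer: 2/1190717 ≈ 1.6797e-6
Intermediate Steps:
a(q, M) = 1855/2 + 5*q²/2 (a(q, M) = 5*(q*q + 371)/2 = 5*(q² + 371)/2 = 5*(371 + q²)/2 = 1855/2 + 5*q²/2)
1/(t + a(-636, -749)) = 1/(-416809 + (1855/2 + (5/2)*(-636)²)) = 1/(-416809 + (1855/2 + (5/2)*404496)) = 1/(-416809 + (1855/2 + 1011240)) = 1/(-416809 + 2024335/2) = 1/(1190717/2) = 2/1190717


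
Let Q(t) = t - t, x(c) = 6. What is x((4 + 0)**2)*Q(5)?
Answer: 0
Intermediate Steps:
Q(t) = 0
x((4 + 0)**2)*Q(5) = 6*0 = 0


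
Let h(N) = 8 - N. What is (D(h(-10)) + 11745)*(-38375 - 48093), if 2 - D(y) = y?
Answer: -1014183172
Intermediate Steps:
D(y) = 2 - y
(D(h(-10)) + 11745)*(-38375 - 48093) = ((2 - (8 - 1*(-10))) + 11745)*(-38375 - 48093) = ((2 - (8 + 10)) + 11745)*(-86468) = ((2 - 1*18) + 11745)*(-86468) = ((2 - 18) + 11745)*(-86468) = (-16 + 11745)*(-86468) = 11729*(-86468) = -1014183172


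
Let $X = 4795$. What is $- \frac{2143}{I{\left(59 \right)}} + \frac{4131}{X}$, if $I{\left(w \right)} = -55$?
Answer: $\frac{2100578}{52745} \approx 39.825$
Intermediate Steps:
$- \frac{2143}{I{\left(59 \right)}} + \frac{4131}{X} = - \frac{2143}{-55} + \frac{4131}{4795} = \left(-2143\right) \left(- \frac{1}{55}\right) + 4131 \cdot \frac{1}{4795} = \frac{2143}{55} + \frac{4131}{4795} = \frac{2100578}{52745}$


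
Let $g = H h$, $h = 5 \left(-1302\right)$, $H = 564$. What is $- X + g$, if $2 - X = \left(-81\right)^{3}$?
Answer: $-4203083$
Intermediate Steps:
$X = 531443$ ($X = 2 - \left(-81\right)^{3} = 2 - -531441 = 2 + 531441 = 531443$)
$h = -6510$
$g = -3671640$ ($g = 564 \left(-6510\right) = -3671640$)
$- X + g = \left(-1\right) 531443 - 3671640 = -531443 - 3671640 = -4203083$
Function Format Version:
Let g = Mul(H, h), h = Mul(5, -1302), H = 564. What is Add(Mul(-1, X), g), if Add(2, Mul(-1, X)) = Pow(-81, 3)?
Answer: -4203083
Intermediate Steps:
X = 531443 (X = Add(2, Mul(-1, Pow(-81, 3))) = Add(2, Mul(-1, -531441)) = Add(2, 531441) = 531443)
h = -6510
g = -3671640 (g = Mul(564, -6510) = -3671640)
Add(Mul(-1, X), g) = Add(Mul(-1, 531443), -3671640) = Add(-531443, -3671640) = -4203083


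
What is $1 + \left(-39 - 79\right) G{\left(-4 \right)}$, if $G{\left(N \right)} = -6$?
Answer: $709$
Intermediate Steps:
$1 + \left(-39 - 79\right) G{\left(-4 \right)} = 1 + \left(-39 - 79\right) \left(-6\right) = 1 - -708 = 1 + 708 = 709$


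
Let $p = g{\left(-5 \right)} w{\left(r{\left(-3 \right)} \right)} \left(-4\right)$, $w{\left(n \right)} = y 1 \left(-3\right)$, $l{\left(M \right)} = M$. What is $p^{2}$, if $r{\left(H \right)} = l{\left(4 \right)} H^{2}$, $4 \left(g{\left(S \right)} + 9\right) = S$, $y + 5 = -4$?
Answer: $1225449$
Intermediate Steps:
$y = -9$ ($y = -5 - 4 = -9$)
$g{\left(S \right)} = -9 + \frac{S}{4}$
$r{\left(H \right)} = 4 H^{2}$
$w{\left(n \right)} = 27$ ($w{\left(n \right)} = \left(-9\right) 1 \left(-3\right) = \left(-9\right) \left(-3\right) = 27$)
$p = 1107$ ($p = \left(-9 + \frac{1}{4} \left(-5\right)\right) 27 \left(-4\right) = \left(-9 - \frac{5}{4}\right) 27 \left(-4\right) = \left(- \frac{41}{4}\right) 27 \left(-4\right) = \left(- \frac{1107}{4}\right) \left(-4\right) = 1107$)
$p^{2} = 1107^{2} = 1225449$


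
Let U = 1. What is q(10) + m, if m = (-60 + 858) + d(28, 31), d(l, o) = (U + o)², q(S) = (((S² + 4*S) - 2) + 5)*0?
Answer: 1822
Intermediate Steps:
q(S) = 0 (q(S) = ((-2 + S² + 4*S) + 5)*0 = (3 + S² + 4*S)*0 = 0)
d(l, o) = (1 + o)²
m = 1822 (m = (-60 + 858) + (1 + 31)² = 798 + 32² = 798 + 1024 = 1822)
q(10) + m = 0 + 1822 = 1822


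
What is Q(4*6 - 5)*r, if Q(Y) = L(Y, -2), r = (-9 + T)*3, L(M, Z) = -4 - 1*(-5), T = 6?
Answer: -9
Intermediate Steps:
L(M, Z) = 1 (L(M, Z) = -4 + 5 = 1)
r = -9 (r = (-9 + 6)*3 = -3*3 = -9)
Q(Y) = 1
Q(4*6 - 5)*r = 1*(-9) = -9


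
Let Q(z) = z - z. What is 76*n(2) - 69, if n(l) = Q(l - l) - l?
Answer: -221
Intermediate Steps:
Q(z) = 0
n(l) = -l (n(l) = 0 - l = -l)
76*n(2) - 69 = 76*(-1*2) - 69 = 76*(-2) - 69 = -152 - 69 = -221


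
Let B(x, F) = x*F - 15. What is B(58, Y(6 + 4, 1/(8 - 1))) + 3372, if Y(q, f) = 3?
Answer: 3531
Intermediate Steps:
B(x, F) = -15 + F*x (B(x, F) = F*x - 15 = -15 + F*x)
B(58, Y(6 + 4, 1/(8 - 1))) + 3372 = (-15 + 3*58) + 3372 = (-15 + 174) + 3372 = 159 + 3372 = 3531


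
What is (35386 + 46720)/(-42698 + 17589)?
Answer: -82106/25109 ≈ -3.2700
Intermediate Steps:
(35386 + 46720)/(-42698 + 17589) = 82106/(-25109) = 82106*(-1/25109) = -82106/25109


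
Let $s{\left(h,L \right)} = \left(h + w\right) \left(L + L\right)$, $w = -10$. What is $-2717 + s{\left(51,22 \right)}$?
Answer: $-913$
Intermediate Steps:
$s{\left(h,L \right)} = 2 L \left(-10 + h\right)$ ($s{\left(h,L \right)} = \left(h - 10\right) \left(L + L\right) = \left(-10 + h\right) 2 L = 2 L \left(-10 + h\right)$)
$-2717 + s{\left(51,22 \right)} = -2717 + 2 \cdot 22 \left(-10 + 51\right) = -2717 + 2 \cdot 22 \cdot 41 = -2717 + 1804 = -913$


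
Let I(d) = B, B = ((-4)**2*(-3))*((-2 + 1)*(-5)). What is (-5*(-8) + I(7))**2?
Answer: 40000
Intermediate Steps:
B = -240 (B = (16*(-3))*(-1*(-5)) = -48*5 = -240)
I(d) = -240
(-5*(-8) + I(7))**2 = (-5*(-8) - 240)**2 = (40 - 240)**2 = (-200)**2 = 40000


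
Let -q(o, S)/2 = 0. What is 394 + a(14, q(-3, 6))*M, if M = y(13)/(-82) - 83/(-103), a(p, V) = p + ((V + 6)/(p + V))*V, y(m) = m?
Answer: 1702131/4223 ≈ 403.06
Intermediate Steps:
q(o, S) = 0 (q(o, S) = -2*0 = 0)
a(p, V) = p + V*(6 + V)/(V + p) (a(p, V) = p + ((6 + V)/(V + p))*V = p + V*(6 + V)/(V + p))
M = 5467/8446 (M = 13/(-82) - 83/(-103) = 13*(-1/82) - 83*(-1/103) = -13/82 + 83/103 = 5467/8446 ≈ 0.64729)
394 + a(14, q(-3, 6))*M = 394 + ((0² + 14² + 6*0 + 0*14)/(0 + 14))*(5467/8446) = 394 + ((0 + 196 + 0 + 0)/14)*(5467/8446) = 394 + ((1/14)*196)*(5467/8446) = 394 + 14*(5467/8446) = 394 + 38269/4223 = 1702131/4223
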